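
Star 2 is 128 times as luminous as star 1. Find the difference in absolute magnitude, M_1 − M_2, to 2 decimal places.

M_1 − M_2 ≈ 5.27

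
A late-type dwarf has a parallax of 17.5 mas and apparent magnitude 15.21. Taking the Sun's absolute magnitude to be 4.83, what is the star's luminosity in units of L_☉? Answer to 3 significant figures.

d = 1/p = 1000/17.5 mas = 57.14 pc
M = m − 5 log₁₀ d + 5 = 15.21 − 5·1.7570 + 5 = 11.425
M − M_☉ = 11.425 − 4.83 = 6.595
L/L_☉ = 10^(−0.4 × 6.595) = 2.301×10^-3

L/L_☉ ≈ 2.30×10^-3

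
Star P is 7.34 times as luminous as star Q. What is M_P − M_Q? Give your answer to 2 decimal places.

M_P − M_Q ≈ -2.16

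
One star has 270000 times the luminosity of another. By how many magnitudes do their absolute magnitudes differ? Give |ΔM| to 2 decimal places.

|ΔM| ≈ 13.58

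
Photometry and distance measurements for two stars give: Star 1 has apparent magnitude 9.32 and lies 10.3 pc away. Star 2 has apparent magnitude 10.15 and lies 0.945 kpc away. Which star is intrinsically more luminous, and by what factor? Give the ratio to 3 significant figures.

Star 2 is more luminous, by a factor of 3920.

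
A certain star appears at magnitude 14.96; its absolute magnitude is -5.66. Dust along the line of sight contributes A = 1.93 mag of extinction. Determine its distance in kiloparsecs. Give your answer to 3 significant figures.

d ≈ 54.7 kpc

m − M = 5 log₁₀(d/10 pc) + A  ⇒  14.96 − (-5.66) − 1.93 = 5 log₁₀(d/10)
18.690 = 5 log₁₀(d/10)
log₁₀ d = (m − M − A)/5 + 1 = 4.7380
d = 10^4.7380 = 54700 pc
= 54.70 kpc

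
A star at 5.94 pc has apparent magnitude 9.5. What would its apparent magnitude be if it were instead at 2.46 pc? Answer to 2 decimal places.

m ≈ 7.59

Flux ∝ 1/d², so Δm = 5 log₁₀(d₂/d₁) = 5 log₁₀(2.46/5.94) = -1.914
m₂ = m₁ + Δm = 9.5 + (-1.914) = 7.586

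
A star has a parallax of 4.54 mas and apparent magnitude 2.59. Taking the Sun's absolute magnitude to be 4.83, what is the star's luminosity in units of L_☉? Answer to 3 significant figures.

d = 1/p = 1000/4.54 mas = 220.3 pc
M = m − 5 log₁₀ d + 5 = 2.59 − 5·2.3429 + 5 = -4.125
M − M_☉ = -4.125 − 4.83 = -8.955
L/L_☉ = 10^(−0.4 × -8.955) = 3818

L/L_☉ ≈ 3820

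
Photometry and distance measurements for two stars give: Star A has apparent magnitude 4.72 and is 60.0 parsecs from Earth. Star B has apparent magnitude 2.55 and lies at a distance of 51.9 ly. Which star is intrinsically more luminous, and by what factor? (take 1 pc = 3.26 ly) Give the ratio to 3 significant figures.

Star A is more luminous, by a factor of 1.92.

Star A: M = m − 5 log₁₀ d + 5 = 4.72 − 5·1.7782 + 5 = 0.829
Star B: d = 51.9 ly / 3.26 = 15.92 pc
Star B: M = m − 5 log₁₀ d + 5 = 2.55 − 5·1.2019 + 5 = 1.540
ΔM = M_A − M_B = 0.829 − (1.540) = -0.711; smaller M is more luminous → Star A.
L ratio = 10^(0.4 |ΔM|) = 10^0.284 = 1.925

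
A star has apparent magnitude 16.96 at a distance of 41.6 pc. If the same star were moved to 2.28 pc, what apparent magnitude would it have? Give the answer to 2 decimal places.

m ≈ 10.65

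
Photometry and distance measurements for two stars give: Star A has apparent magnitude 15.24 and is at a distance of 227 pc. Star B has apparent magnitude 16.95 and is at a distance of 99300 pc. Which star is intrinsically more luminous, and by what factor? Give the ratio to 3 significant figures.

Star A: M = m − 5 log₁₀ d + 5 = 15.24 − 5·2.3560 + 5 = 8.460
Star B: M = m − 5 log₁₀ d + 5 = 16.95 − 5·4.9969 + 5 = -3.035
ΔM = M_A − M_B = 8.460 − (-3.035) = 11.495; smaller M is more luminous → Star B.
L ratio = 10^(0.4 |ΔM|) = 10^4.598 = 39610

Star B is more luminous, by a factor of 39600.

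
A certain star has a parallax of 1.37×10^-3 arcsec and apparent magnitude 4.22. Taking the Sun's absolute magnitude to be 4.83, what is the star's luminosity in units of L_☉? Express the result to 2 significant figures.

L/L_☉ ≈ 9300

d = 1/p = 1/1.37×10^-3″ = 729.9 pc
M = m − 5 log₁₀ d + 5 = 4.22 − 5·2.8633 + 5 = -5.096
M − M_☉ = -5.096 − 4.83 = -9.926
L/L_☉ = 10^(−0.4 × -9.926) = 9345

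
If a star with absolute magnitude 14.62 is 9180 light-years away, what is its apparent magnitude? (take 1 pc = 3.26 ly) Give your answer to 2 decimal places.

m ≈ 26.87

d = 9180 ly / 3.26 = 2816 pc
m = M + 5 log₁₀ d − 5 = 14.62 + 5·3.4496 − 5 = 26.868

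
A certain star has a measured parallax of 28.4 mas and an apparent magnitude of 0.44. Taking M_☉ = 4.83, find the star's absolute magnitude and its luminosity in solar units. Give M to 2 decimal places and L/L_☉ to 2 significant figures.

d = 1/p = 1000/28.4 mas = 35.21 pc
M = m − 5 log₁₀ d + 5 = 0.44 − 5·1.5467 + 5 = -2.293
M − M_☉ = -2.293 − 4.83 = -7.123
L/L_☉ = 10^(−0.4 × -7.123) = 706.9

M ≈ -2.29; L/L_☉ ≈ 710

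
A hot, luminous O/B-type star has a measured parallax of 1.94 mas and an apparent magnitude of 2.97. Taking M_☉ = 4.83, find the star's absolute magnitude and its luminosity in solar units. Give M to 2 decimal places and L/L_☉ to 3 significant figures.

d = 1/p = 1000/1.94 mas = 515.5 pc
M = m − 5 log₁₀ d + 5 = 2.97 − 5·2.7122 + 5 = -5.591
M − M_☉ = -5.591 − 4.83 = -10.421
L/L_☉ = 10^(−0.4 × -10.421) = 14740

M ≈ -5.59; L/L_☉ ≈ 14700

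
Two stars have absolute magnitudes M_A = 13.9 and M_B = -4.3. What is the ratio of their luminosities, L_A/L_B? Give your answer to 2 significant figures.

L_A/L_B ≈ 5.2×10^-8

ΔM = M_A − M_B = 18.2
L_A/L_B = 10^(−0.4 ΔM) = 10^-7.280 = 5.248×10^-8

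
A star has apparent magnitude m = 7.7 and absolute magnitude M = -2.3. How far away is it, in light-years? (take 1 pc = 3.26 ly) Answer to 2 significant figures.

d ≈ 3300 ly

Distance modulus: m − M = 7.7 − (-2.3) = 10.000
m − M = 5 log₁₀ d − 5
log₁₀ d = (m − M)/5 + 1 = 3.0000
d = 10^3.0000 = 1000 pc
= 3260 ly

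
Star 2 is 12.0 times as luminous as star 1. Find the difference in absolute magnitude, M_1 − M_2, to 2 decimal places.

M_1 − M_2 ≈ 2.70

Pogson: ΔM = −2.5 log₁₀(ratio) = −2.5 log₁₀(12.0) = −2.5 × 1.0792 = -2.698
Star 2 is brighter so has the smaller magnitude: M_1 − M_2 is positive.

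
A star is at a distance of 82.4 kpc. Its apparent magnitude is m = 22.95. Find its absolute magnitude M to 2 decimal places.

d = 82.4 kpc = 82400 pc
5 log₁₀(d/10 pc) = 5 log₁₀(82400) − 5 = 19.580
M = m − 5 log₁₀(d/10) = 22.95 − 19.580 = 3.370

M ≈ 3.37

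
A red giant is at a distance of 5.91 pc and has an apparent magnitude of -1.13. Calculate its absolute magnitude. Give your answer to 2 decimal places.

5 log₁₀(d/10 pc) = 5 log₁₀(5.910) − 5 = -1.142
M = m − 5 log₁₀(d/10) = -1.13 + 1.142 = 0.012

M ≈ 0.01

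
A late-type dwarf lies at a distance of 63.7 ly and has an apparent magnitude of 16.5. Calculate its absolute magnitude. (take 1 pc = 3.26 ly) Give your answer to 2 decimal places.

M ≈ 15.05

d = 63.7 ly / 3.26 = 19.54 pc
5 log₁₀(d/10 pc) = 5 log₁₀(19.54) − 5 = 1.455
M = m − 5 log₁₀(d/10) = 16.5 − 1.455 = 15.045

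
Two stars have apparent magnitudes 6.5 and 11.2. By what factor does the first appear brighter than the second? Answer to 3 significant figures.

Magnitude difference = -4.7
Flux ratio = 10^(−0.4 Δm) = 10^(−0.4 × -4.7) = 10^1.880 = 75.86

75.9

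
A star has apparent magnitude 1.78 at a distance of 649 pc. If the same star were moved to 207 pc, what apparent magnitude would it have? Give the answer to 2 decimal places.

Flux ∝ 1/d², so Δm = 5 log₁₀(d₂/d₁) = 5 log₁₀(207/649) = -2.481
m₂ = m₁ + Δm = 1.78 + (-2.481) = -0.701

m ≈ -0.70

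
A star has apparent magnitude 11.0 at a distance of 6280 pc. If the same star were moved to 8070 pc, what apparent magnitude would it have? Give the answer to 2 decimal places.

Flux ∝ 1/d², so Δm = 5 log₁₀(d₂/d₁) = 5 log₁₀(8070/6280) = 0.545
m₂ = m₁ + Δm = 11.0 + (0.545) = 11.545

m ≈ 11.54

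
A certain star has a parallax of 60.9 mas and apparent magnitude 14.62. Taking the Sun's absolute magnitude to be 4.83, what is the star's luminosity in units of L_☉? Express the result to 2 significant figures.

d = 1/p = 1000/60.9 mas = 16.42 pc
M = m − 5 log₁₀ d + 5 = 14.62 − 5·1.2154 + 5 = 13.543
M − M_☉ = 13.543 − 4.83 = 8.713
L/L_☉ = 10^(−0.4 × 8.713) = 3.272×10^-4

L/L_☉ ≈ 3.3×10^-4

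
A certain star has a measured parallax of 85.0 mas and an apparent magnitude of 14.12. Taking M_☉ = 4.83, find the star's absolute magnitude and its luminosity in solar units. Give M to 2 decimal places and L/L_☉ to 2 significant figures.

d = 1/p = 1000/85.0 mas = 11.76 pc
M = m − 5 log₁₀ d + 5 = 14.12 − 5·1.0706 + 5 = 13.767
M − M_☉ = 13.767 − 4.83 = 8.937
L/L_☉ = 10^(−0.4 × 8.937) = 2.662×10^-4

M ≈ 13.77; L/L_☉ ≈ 2.7×10^-4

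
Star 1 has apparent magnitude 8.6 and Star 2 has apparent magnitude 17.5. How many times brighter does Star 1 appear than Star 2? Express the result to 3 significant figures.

Δm = 8.6 − (17.5) = -8.9
Flux ratio = 10^(−0.4 Δm) = 10^(−0.4 × -8.9) = 10^3.560 = 3631

3630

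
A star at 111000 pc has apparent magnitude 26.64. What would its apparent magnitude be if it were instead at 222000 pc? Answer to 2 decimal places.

m ≈ 28.15

Flux ∝ 1/d², so Δm = 5 log₁₀(d₂/d₁) = 5 log₁₀(222000/111000) = 1.505
m₂ = m₁ + Δm = 26.64 + (1.505) = 28.145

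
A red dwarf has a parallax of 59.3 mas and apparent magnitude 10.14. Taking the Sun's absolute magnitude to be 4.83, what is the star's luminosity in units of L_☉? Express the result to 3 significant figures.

L/L_☉ ≈ 0.0214

d = 1/p = 1000/59.3 mas = 16.86 pc
M = m − 5 log₁₀ d + 5 = 10.14 − 5·1.2269 + 5 = 9.005
M − M_☉ = 9.005 − 4.83 = 4.175
L/L_☉ = 10^(−0.4 × 4.175) = 0.02137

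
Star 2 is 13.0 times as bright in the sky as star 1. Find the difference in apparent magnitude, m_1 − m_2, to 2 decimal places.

m_1 − m_2 ≈ 2.78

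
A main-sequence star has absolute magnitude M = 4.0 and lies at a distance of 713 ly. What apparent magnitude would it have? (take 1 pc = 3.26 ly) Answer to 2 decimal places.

m ≈ 10.70

d = 713 ly / 3.26 = 218.7 pc
m = M + 5 log₁₀ d − 5 = 4.0 + 5·2.3399 − 5 = 10.699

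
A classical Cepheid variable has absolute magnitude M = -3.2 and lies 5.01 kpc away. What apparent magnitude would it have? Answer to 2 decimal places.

d = 5.01 kpc = 5010 pc
m = M + 5 log₁₀ d − 5 = -3.2 + 5·3.6998 − 5 = 10.299

m ≈ 10.30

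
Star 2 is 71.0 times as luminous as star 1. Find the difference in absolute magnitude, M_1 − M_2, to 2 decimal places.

M_1 − M_2 ≈ 4.63

Pogson: ΔM = −2.5 log₁₀(ratio) = −2.5 log₁₀(71.0) = −2.5 × 1.8513 = -4.628
Star 2 is brighter so has the smaller magnitude: M_1 − M_2 is positive.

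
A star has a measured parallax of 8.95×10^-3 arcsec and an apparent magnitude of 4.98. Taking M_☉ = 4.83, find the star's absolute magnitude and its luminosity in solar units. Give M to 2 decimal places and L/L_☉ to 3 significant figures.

M ≈ -0.26; L/L_☉ ≈ 109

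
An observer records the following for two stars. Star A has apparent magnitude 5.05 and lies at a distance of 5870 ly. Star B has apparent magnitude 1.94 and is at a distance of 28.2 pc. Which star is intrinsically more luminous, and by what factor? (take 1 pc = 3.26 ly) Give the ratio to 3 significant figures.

Star A is more luminous, by a factor of 232.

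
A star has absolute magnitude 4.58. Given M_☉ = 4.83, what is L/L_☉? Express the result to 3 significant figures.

L/L_☉ ≈ 1.26

M − M_☉ = 4.58 − 4.83 = -0.250
L/L_☉ = 10^(−0.4 (M − M_☉)) = 10^0.100 = 1.259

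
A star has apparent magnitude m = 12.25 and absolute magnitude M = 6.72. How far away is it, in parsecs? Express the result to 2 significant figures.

Distance modulus: m − M = 12.25 − (6.72) = 5.530
m − M = 5 log₁₀ d − 5
log₁₀ d = (m − M)/5 + 1 = 2.1060
d = 10^2.1060 = 127.6 pc

d ≈ 130 pc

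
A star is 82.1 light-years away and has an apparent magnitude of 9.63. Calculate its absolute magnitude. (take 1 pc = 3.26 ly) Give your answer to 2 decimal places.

M ≈ 7.62

d = 82.1 ly / 3.26 = 25.18 pc
5 log₁₀(d/10 pc) = 5 log₁₀(25.18) − 5 = 2.006
M = m − 5 log₁₀(d/10) = 9.63 − 2.006 = 7.624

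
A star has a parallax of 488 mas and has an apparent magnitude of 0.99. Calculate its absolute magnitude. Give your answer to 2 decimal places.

p = 488 mas = 0.488″ → d = 1/p = 2.049 pc
5 log₁₀(d/10 pc) = 5 log₁₀(2.049) − 5 = -3.442
M = m − 5 log₁₀(d/10) = 0.99 + 3.442 = 4.432

M ≈ 4.43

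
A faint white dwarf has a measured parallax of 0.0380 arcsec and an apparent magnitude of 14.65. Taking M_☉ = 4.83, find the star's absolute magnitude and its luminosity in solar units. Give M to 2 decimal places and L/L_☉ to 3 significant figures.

d = 1/p = 1/0.0380″ = 26.32 pc
M = m − 5 log₁₀ d + 5 = 14.65 − 5·1.4202 + 5 = 12.549
M − M_☉ = 12.549 − 4.83 = 7.719
L/L_☉ = 10^(−0.4 × 7.719) = 8.174×10^-4

M ≈ 12.55; L/L_☉ ≈ 8.17×10^-4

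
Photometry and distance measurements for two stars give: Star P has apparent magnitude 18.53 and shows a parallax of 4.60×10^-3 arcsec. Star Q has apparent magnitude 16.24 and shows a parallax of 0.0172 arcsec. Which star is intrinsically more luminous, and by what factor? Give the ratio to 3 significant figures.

Star P is more luminous, by a factor of 1.70.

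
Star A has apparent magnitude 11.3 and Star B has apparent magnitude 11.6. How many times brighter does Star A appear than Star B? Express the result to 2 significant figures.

1.3

Magnitude difference = -0.3
Flux ratio = 10^(−0.4 Δm) = 10^(−0.4 × -0.3) = 10^0.120 = 1.318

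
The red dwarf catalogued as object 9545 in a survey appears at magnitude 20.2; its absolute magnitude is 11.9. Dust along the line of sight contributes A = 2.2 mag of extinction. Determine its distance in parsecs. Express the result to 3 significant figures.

d ≈ 166 pc

m − M = 5 log₁₀(d/10 pc) + A  ⇒  20.2 − (11.9) − 2.2 = 5 log₁₀(d/10)
6.100 = 5 log₁₀(d/10)
log₁₀ d = (m − M − A)/5 + 1 = 2.2200
d = 10^2.2200 = 166.0 pc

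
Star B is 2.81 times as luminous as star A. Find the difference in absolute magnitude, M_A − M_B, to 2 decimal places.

M_A − M_B ≈ 1.12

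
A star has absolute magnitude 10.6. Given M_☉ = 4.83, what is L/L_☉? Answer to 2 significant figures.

M − M_☉ = 10.6 − 4.83 = 5.770
L/L_☉ = 10^(−0.4 (M − M_☉)) = 10^-2.308 = 4.920×10^-3

L/L_☉ ≈ 4.9×10^-3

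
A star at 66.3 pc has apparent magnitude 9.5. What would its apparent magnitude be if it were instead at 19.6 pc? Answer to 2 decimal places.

Flux ∝ 1/d², so Δm = 5 log₁₀(d₂/d₁) = 5 log₁₀(19.6/66.3) = -2.646
m₂ = m₁ + Δm = 9.5 + (-2.646) = 6.854

m ≈ 6.85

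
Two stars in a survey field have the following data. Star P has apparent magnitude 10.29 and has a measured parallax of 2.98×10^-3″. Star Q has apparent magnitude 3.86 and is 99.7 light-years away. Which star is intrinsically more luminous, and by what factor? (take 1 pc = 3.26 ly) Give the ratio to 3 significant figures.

Star P: d = 1/p = 1/2.98×10^-3″ = 335.6 pc
Star P: M = m − 5 log₁₀ d + 5 = 10.29 − 5·2.5258 + 5 = 2.661
Star Q: d = 99.7 ly / 3.26 = 30.58 pc
Star Q: M = m − 5 log₁₀ d + 5 = 3.86 − 5·1.4855 + 5 = 1.433
ΔM = M_P − M_Q = 2.661 − (1.433) = 1.228; smaller M is more luminous → Star Q.
L ratio = 10^(0.4 |ΔM|) = 10^0.491 = 3.100

Star Q is more luminous, by a factor of 3.10.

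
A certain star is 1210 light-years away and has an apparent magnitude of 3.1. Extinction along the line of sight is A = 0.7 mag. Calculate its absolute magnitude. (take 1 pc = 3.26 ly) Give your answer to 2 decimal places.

M ≈ -5.45

d = 1210 ly / 3.26 = 371.2 pc
5 log₁₀(d/10 pc) = 5 log₁₀(371.2) − 5 = 7.848
M = m − 5 log₁₀(d/10) − A = 3.1 − 7.848 − 0.7 = -5.448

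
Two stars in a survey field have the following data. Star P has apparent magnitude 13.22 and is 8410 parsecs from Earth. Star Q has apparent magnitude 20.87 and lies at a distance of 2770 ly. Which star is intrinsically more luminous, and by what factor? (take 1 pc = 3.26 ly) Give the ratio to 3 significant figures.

Star P is more luminous, by a factor of 112000.

Star P: M = m − 5 log₁₀ d + 5 = 13.22 − 5·3.9248 + 5 = -1.404
Star Q: d = 2770 ly / 3.26 = 849.7 pc
Star Q: M = m − 5 log₁₀ d + 5 = 20.87 − 5·2.9293 + 5 = 11.224
ΔM = M_P − M_Q = -1.404 − (11.224) = -12.628; smaller M is more luminous → Star P.
L ratio = 10^(0.4 |ΔM|) = 10^5.051 = 112500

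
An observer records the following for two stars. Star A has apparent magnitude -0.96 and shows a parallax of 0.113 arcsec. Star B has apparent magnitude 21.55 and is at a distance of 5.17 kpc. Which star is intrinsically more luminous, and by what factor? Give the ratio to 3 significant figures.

Star A is more luminous, by a factor of 2960.

Star A: d = 1/p = 1/0.113″ = 8.850 pc
Star A: M = m − 5 log₁₀ d + 5 = -0.96 − 5·0.9469 + 5 = -0.695
Star B: d = 5.17 kpc = 5170 pc
Star B: M = m − 5 log₁₀ d + 5 = 21.55 − 5·3.7135 + 5 = 7.983
ΔM = M_A − M_B = -0.695 − (7.983) = -8.677; smaller M is more luminous → Star A.
L ratio = 10^(0.4 |ΔM|) = 10^3.471 = 2957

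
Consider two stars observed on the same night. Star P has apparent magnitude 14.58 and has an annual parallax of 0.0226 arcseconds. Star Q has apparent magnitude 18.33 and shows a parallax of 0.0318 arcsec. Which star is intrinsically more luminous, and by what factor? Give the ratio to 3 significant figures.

Star P: d = 1/p = 1/0.0226″ = 44.25 pc
Star P: M = m − 5 log₁₀ d + 5 = 14.58 − 5·1.6459 + 5 = 11.351
Star Q: d = 1/p = 1/0.0318″ = 31.45 pc
Star Q: M = m − 5 log₁₀ d + 5 = 18.33 − 5·1.4976 + 5 = 15.842
ΔM = M_P − M_Q = 11.351 − (15.842) = -4.492; smaller M is more luminous → Star P.
L ratio = 10^(0.4 |ΔM|) = 10^1.797 = 62.61

Star P is more luminous, by a factor of 62.6.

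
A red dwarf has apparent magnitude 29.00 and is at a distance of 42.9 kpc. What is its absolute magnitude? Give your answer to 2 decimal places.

d = 42.9 kpc = 42900 pc
5 log₁₀(d/10 pc) = 5 log₁₀(42900) − 5 = 18.162
M = m − 5 log₁₀(d/10) = 29.00 − 18.162 = 10.838

M ≈ 10.84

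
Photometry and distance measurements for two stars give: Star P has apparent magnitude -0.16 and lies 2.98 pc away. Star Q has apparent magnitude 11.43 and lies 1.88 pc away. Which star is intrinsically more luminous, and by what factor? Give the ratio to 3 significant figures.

Star P is more luminous, by a factor of 109000.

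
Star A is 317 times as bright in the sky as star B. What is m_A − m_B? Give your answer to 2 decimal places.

Pogson: Δm = −2.5 log₁₀(ratio) = −2.5 log₁₀(317) = −2.5 × 2.5011 = -6.253
Star A is brighter, so it has the smaller magnitude: the difference is negative.

m_A − m_B ≈ -6.25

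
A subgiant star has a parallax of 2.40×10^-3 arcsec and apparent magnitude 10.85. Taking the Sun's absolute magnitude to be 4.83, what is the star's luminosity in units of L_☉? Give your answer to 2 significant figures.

L/L_☉ ≈ 6.8

d = 1/p = 1/2.40×10^-3″ = 416.7 pc
M = m − 5 log₁₀ d + 5 = 10.85 − 5·2.6198 + 5 = 2.751
M − M_☉ = 2.751 − 4.83 = -2.079
L/L_☉ = 10^(−0.4 × -2.079) = 6.785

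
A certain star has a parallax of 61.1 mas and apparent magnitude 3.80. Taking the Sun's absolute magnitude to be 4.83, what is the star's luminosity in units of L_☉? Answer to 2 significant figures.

L/L_☉ ≈ 6.9

d = 1/p = 1000/61.1 mas = 16.37 pc
M = m − 5 log₁₀ d + 5 = 3.80 − 5·1.2140 + 5 = 2.730
M − M_☉ = 2.730 − 4.83 = -2.100
L/L_☉ = 10^(−0.4 × -2.100) = 6.917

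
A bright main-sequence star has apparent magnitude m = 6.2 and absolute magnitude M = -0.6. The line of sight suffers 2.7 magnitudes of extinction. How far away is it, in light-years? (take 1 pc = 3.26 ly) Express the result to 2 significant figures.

d ≈ 220 ly

m − M = 5 log₁₀(d/10 pc) + A  ⇒  6.2 − (-0.6) − 2.7 = 5 log₁₀(d/10)
4.100 = 5 log₁₀(d/10)
log₁₀ d = (m − M − A)/5 + 1 = 1.8200
d = 10^1.8200 = 66.07 pc
= 215.4 ly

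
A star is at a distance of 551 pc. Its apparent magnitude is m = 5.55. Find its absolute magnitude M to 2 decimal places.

M ≈ -3.16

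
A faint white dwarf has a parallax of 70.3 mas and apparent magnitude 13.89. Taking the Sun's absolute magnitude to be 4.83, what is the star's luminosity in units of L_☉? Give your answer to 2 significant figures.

L/L_☉ ≈ 4.8×10^-4

d = 1/p = 1000/70.3 mas = 14.22 pc
M = m − 5 log₁₀ d + 5 = 13.89 − 5·1.1530 + 5 = 13.125
M − M_☉ = 13.125 − 4.83 = 8.295
L/L_☉ = 10^(−0.4 × 8.295) = 4.809×10^-4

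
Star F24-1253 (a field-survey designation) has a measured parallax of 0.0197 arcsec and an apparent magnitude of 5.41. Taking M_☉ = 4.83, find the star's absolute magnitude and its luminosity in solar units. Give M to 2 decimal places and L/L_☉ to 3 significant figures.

M ≈ 1.88; L/L_☉ ≈ 15.1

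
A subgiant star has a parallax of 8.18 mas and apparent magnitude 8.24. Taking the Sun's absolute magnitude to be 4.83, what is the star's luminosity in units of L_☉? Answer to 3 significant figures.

L/L_☉ ≈ 6.46

d = 1/p = 1000/8.18 mas = 122.2 pc
M = m − 5 log₁₀ d + 5 = 8.24 − 5·2.0872 + 5 = 2.804
M − M_☉ = 2.804 − 4.83 = -2.026
L/L_☉ = 10^(−0.4 × -2.026) = 6.464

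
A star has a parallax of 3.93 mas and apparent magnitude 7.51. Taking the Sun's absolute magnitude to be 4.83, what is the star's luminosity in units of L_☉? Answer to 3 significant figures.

L/L_☉ ≈ 54.9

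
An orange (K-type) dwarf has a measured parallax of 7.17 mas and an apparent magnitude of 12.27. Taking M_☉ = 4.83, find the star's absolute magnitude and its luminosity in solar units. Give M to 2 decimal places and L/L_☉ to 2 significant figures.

d = 1/p = 1000/7.17 mas = 139.5 pc
M = m − 5 log₁₀ d + 5 = 12.27 − 5·2.1445 + 5 = 6.548
M − M_☉ = 6.548 − 4.83 = 1.718
L/L_☉ = 10^(−0.4 × 1.718) = 0.2056

M ≈ 6.55; L/L_☉ ≈ 0.21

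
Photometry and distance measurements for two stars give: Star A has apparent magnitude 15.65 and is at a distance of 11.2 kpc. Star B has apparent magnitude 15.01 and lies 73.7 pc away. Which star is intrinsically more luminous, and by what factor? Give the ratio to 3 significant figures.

Star A is more luminous, by a factor of 12800.

Star A: d = 11.2 kpc = 11200 pc
Star A: M = m − 5 log₁₀ d + 5 = 15.65 − 5·4.0492 + 5 = 0.404
Star B: M = m − 5 log₁₀ d + 5 = 15.01 − 5·1.8675 + 5 = 10.673
ΔM = M_A − M_B = 0.404 − (10.673) = -10.269; smaller M is more luminous → Star A.
L ratio = 10^(0.4 |ΔM|) = 10^4.108 = 12810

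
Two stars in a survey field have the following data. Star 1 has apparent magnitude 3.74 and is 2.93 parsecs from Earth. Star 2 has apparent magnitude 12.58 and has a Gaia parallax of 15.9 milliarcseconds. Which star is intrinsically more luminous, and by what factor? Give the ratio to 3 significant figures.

Star 1: M = m − 5 log₁₀ d + 5 = 3.74 − 5·0.4669 + 5 = 6.406
Star 2: p = 15.9 mas = 0.0159″ → d = 1/p = 62.89 pc
Star 2: M = m − 5 log₁₀ d + 5 = 12.58 − 5·1.7986 + 5 = 8.587
ΔM = M_1 − M_2 = 6.406 − (8.587) = -2.181; smaller M is more luminous → Star 1.
L ratio = 10^(0.4 |ΔM|) = 10^0.873 = 7.456

Star 1 is more luminous, by a factor of 7.46.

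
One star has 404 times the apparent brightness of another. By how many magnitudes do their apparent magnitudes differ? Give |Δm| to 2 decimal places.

|Δm| ≈ 6.52

Pogson: Δm = −2.5 log₁₀(ratio) = −2.5 log₁₀(404) = −2.5 × 2.6064 = -6.516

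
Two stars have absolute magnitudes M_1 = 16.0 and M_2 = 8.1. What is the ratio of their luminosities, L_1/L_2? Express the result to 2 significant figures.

L_1/L_2 ≈ 6.9×10^-4

ΔM = M_1 − M_2 = 7.9
L_1/L_2 = 10^(−0.4 ΔM) = 10^-3.160 = 6.918×10^-4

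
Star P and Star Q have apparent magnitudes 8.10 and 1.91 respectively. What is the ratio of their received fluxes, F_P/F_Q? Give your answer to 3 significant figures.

Magnitude difference = 6.19
Flux ratio = 10^(−0.4 Δm) = 10^(−0.4 × 6.19) = 10^-2.476 = 3.342×10^-3

F_P/F_Q ≈ 3.34×10^-3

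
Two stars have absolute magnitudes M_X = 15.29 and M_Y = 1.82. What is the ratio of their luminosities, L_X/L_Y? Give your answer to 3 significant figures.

ΔM = M_X − M_Y = 13.47
L_X/L_Y = 10^(−0.4 ΔM) = 10^-5.388 = 4.093×10^-6

L_X/L_Y ≈ 4.09×10^-6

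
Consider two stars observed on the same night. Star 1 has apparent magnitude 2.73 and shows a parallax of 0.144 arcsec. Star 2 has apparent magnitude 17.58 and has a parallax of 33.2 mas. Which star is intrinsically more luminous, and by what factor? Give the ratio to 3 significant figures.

Star 1 is more luminous, by a factor of 46300.

Star 1: d = 1/p = 1/0.144″ = 6.944 pc
Star 1: M = m − 5 log₁₀ d + 5 = 2.73 − 5·0.8416 + 5 = 3.522
Star 2: p = 33.2 mas = 0.0332″ → d = 1/p = 30.12 pc
Star 2: M = m − 5 log₁₀ d + 5 = 17.58 − 5·1.4789 + 5 = 15.186
ΔM = M_1 − M_2 = 3.522 − (15.186) = -11.664; smaller M is more luminous → Star 1.
L ratio = 10^(0.4 |ΔM|) = 10^4.666 = 46300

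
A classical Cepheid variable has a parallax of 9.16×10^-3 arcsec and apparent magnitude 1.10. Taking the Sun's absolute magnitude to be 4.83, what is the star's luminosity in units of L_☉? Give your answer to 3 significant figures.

d = 1/p = 1/9.16×10^-3″ = 109.2 pc
M = m − 5 log₁₀ d + 5 = 1.10 − 5·2.0381 + 5 = -4.091
M − M_☉ = -4.091 − 4.83 = -8.921
L/L_☉ = 10^(−0.4 × -8.921) = 3700

L/L_☉ ≈ 3700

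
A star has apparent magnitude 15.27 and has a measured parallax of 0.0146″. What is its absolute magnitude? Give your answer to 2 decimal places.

M ≈ 11.09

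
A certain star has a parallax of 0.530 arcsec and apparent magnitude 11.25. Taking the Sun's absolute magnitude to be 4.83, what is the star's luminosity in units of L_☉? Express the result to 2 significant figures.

L/L_☉ ≈ 9.6×10^-5

d = 1/p = 1/0.530″ = 1.887 pc
M = m − 5 log₁₀ d + 5 = 11.25 − 5·0.2757 + 5 = 14.871
M − M_☉ = 14.871 − 4.83 = 10.041
L/L_☉ = 10^(−0.4 × 10.041) = 9.626×10^-5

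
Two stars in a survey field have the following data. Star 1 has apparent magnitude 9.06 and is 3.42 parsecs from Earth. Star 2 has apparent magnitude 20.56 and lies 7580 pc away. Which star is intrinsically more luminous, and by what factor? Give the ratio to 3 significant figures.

Star 1: M = m − 5 log₁₀ d + 5 = 9.06 − 5·0.5340 + 5 = 11.390
Star 2: M = m − 5 log₁₀ d + 5 = 20.56 − 5·3.8797 + 5 = 6.162
ΔM = M_1 − M_2 = 11.390 − (6.162) = 5.228; smaller M is more luminous → Star 2.
L ratio = 10^(0.4 |ΔM|) = 10^2.091 = 123.4

Star 2 is more luminous, by a factor of 123.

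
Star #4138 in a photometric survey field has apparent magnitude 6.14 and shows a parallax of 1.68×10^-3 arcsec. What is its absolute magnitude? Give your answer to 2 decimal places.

M ≈ -2.73

d = 1/p = 1/1.68×10^-3″ = 595.2 pc
5 log₁₀(d/10 pc) = 5 log₁₀(595.2) − 5 = 8.873
M = m − 5 log₁₀(d/10) = 6.14 − 8.873 = -2.733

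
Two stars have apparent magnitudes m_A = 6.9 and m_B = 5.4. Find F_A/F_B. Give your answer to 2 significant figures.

Magnitude difference = 1.5
Flux ratio = 10^(−0.4 Δm) = 10^(−0.4 × 1.5) = 10^-0.600 = 0.2512

F_A/F_B ≈ 0.25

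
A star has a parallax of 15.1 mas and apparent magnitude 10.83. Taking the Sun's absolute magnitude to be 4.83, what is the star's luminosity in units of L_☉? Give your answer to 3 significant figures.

L/L_☉ ≈ 0.175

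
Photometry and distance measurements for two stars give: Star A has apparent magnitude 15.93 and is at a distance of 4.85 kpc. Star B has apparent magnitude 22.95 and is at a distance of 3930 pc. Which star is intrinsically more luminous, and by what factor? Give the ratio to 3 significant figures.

Star A: d = 4.85 kpc = 4850 pc
Star A: M = m − 5 log₁₀ d + 5 = 15.93 − 5·3.6857 + 5 = 2.501
Star B: M = m − 5 log₁₀ d + 5 = 22.95 − 5·3.5944 + 5 = 9.978
ΔM = M_A − M_B = 2.501 − (9.978) = -7.477; smaller M is more luminous → Star A.
L ratio = 10^(0.4 |ΔM|) = 10^2.991 = 978.8

Star A is more luminous, by a factor of 979.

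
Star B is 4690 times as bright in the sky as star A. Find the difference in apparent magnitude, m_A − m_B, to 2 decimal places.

m_A − m_B ≈ 9.18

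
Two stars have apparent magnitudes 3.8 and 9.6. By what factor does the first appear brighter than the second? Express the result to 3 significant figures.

209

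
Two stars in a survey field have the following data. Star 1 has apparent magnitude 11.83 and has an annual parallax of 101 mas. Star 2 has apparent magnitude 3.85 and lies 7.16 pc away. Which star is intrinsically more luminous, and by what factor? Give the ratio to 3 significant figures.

Star 2 is more luminous, by a factor of 814.

Star 1: p = 101 mas = 0.101″ → d = 1/p = 9.901 pc
Star 1: M = m − 5 log₁₀ d + 5 = 11.83 − 5·0.9957 + 5 = 11.852
Star 2: M = m − 5 log₁₀ d + 5 = 3.85 − 5·0.8549 + 5 = 4.575
ΔM = M_1 − M_2 = 11.852 − (4.575) = 7.276; smaller M is more luminous → Star 2.
L ratio = 10^(0.4 |ΔM|) = 10^2.910 = 813.7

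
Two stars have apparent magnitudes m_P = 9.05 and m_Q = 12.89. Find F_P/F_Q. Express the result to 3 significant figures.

F_P/F_Q ≈ 34.4

Magnitude difference = -3.84
Flux ratio = 10^(−0.4 Δm) = 10^(−0.4 × -3.84) = 10^1.536 = 34.36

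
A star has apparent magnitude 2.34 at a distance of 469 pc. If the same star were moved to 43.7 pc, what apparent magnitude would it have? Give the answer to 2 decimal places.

m ≈ -2.81

Flux ∝ 1/d², so Δm = 5 log₁₀(d₂/d₁) = 5 log₁₀(43.7/469) = -5.153
m₂ = m₁ + Δm = 2.34 + (-5.153) = -2.813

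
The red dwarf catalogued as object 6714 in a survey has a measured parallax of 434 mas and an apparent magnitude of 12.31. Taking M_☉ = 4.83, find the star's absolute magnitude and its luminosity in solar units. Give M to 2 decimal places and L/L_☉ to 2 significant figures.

M ≈ 15.50; L/L_☉ ≈ 5.4×10^-5

d = 1/p = 1000/434 mas = 2.304 pc
M = m − 5 log₁₀ d + 5 = 12.31 − 5·0.3625 + 5 = 15.497
M − M_☉ = 15.497 − 4.83 = 10.667
L/L_☉ = 10^(−0.4 × 10.667) = 5.408×10^-5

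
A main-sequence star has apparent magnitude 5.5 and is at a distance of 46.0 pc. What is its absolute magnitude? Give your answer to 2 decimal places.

5 log₁₀(d/10 pc) = 5 log₁₀(46.00) − 5 = 3.314
M = m − 5 log₁₀(d/10) = 5.5 − 3.314 = 2.186

M ≈ 2.19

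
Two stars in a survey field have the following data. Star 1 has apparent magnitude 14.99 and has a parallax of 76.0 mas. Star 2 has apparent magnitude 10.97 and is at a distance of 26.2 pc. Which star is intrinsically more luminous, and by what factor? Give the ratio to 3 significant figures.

Star 1: p = 76.0 mas = 0.0760″ → d = 1/p = 13.16 pc
Star 1: M = m − 5 log₁₀ d + 5 = 14.99 − 5·1.1192 + 5 = 14.394
Star 2: M = m − 5 log₁₀ d + 5 = 10.97 − 5·1.4183 + 5 = 8.878
ΔM = M_1 − M_2 = 14.394 − (8.878) = 5.516; smaller M is more luminous → Star 2.
L ratio = 10^(0.4 |ΔM|) = 10^2.206 = 160.8

Star 2 is more luminous, by a factor of 161.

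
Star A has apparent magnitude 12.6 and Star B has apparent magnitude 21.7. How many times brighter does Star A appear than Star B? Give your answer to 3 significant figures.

4370

Δm = 12.6 − (21.7) = -9.1
Flux ratio = 10^(−0.4 Δm) = 10^(−0.4 × -9.1) = 10^3.640 = 4365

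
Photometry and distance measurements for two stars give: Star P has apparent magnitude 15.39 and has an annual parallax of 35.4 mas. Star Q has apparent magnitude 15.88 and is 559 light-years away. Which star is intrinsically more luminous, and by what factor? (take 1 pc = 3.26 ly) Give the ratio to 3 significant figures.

Star P: p = 35.4 mas = 0.0354″ → d = 1/p = 28.25 pc
Star P: M = m − 5 log₁₀ d + 5 = 15.39 − 5·1.4510 + 5 = 13.135
Star Q: d = 559 ly / 3.26 = 171.5 pc
Star Q: M = m − 5 log₁₀ d + 5 = 15.88 − 5·2.2342 + 5 = 9.709
ΔM = M_P − M_Q = 13.135 − (9.709) = 3.426; smaller M is more luminous → Star Q.
L ratio = 10^(0.4 |ΔM|) = 10^1.370 = 23.46

Star Q is more luminous, by a factor of 23.5.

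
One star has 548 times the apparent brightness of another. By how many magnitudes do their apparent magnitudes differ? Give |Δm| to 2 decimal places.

Pogson: Δm = −2.5 log₁₀(ratio) = −2.5 log₁₀(548) = −2.5 × 2.7388 = -6.847

|Δm| ≈ 6.85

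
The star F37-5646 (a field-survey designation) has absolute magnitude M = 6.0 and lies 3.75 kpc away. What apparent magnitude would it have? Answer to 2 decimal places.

d = 3.75 kpc = 3750 pc
m = M + 5 log₁₀ d − 5 = 6.0 + 5·3.5740 − 5 = 18.870

m ≈ 18.87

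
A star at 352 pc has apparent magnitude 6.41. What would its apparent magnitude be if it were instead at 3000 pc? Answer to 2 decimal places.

Flux ∝ 1/d², so Δm = 5 log₁₀(d₂/d₁) = 5 log₁₀(3000/352) = 4.653
m₂ = m₁ + Δm = 6.41 + (4.653) = 11.063

m ≈ 11.06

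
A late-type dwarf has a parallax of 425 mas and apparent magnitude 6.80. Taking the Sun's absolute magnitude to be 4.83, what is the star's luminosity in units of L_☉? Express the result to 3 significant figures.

d = 1/p = 1000/425 mas = 2.353 pc
M = m − 5 log₁₀ d + 5 = 6.80 − 5·0.3716 + 5 = 9.942
M − M_☉ = 9.942 − 4.83 = 5.112
L/L_☉ = 10^(−0.4 × 5.112) = 9.020×10^-3

L/L_☉ ≈ 9.02×10^-3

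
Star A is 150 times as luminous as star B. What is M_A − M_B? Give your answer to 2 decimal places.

M_A − M_B ≈ -5.44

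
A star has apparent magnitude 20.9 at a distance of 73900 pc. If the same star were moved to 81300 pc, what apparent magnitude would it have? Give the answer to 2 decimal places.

m ≈ 21.11

Flux ∝ 1/d², so Δm = 5 log₁₀(d₂/d₁) = 5 log₁₀(81300/73900) = 0.207
m₂ = m₁ + Δm = 20.9 + (0.207) = 21.107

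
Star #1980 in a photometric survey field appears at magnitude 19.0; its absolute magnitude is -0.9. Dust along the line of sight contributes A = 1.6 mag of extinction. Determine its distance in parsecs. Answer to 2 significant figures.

d ≈ 46000 pc

m − M = 5 log₁₀(d/10 pc) + A  ⇒  19.0 − (-0.9) − 1.6 = 5 log₁₀(d/10)
18.300 = 5 log₁₀(d/10)
log₁₀ d = (m − M − A)/5 + 1 = 4.6600
d = 10^4.6600 = 45710 pc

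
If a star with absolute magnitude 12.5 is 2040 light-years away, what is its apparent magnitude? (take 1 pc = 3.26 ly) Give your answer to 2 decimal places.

d = 2040 ly / 3.26 = 625.8 pc
m = M + 5 log₁₀ d − 5 = 12.5 + 5·2.7964 − 5 = 21.482

m ≈ 21.48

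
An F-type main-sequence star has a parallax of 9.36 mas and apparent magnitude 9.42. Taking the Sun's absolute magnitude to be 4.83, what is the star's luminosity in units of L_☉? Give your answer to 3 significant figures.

L/L_☉ ≈ 1.67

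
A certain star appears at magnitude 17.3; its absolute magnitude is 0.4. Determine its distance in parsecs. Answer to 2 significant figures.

Distance modulus: m − M = 17.3 − (0.4) = 16.900
m − M = 5 log₁₀ d − 5
log₁₀ d = (m − M)/5 + 1 = 4.3800
d = 10^4.3800 = 23990 pc

d ≈ 24000 pc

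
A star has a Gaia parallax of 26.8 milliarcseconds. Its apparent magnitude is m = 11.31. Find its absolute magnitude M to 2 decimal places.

M ≈ 8.45

p = 26.8 mas = 0.0268″ → d = 1/p = 37.31 pc
5 log₁₀(d/10 pc) = 5 log₁₀(37.31) − 5 = 2.859
M = m − 5 log₁₀(d/10) = 11.31 − 2.859 = 8.451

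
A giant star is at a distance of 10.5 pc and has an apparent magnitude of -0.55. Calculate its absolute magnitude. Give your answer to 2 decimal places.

5 log₁₀(d/10 pc) = 5 log₁₀(10.50) − 5 = 0.106
M = m − 5 log₁₀(d/10) = -0.55 − 0.106 = -0.656

M ≈ -0.66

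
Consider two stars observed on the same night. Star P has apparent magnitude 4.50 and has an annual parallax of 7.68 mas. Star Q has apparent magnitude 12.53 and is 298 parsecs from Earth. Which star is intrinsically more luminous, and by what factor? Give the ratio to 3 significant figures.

Star P is more luminous, by a factor of 311.

Star P: p = 7.68 mas = 7.68×10^-3″ → d = 1/p = 130.2 pc
Star P: M = m − 5 log₁₀ d + 5 = 4.50 − 5·2.1146 + 5 = -1.073
Star Q: M = m − 5 log₁₀ d + 5 = 12.53 − 5·2.4742 + 5 = 5.159
ΔM = M_P − M_Q = -1.073 − (5.159) = -6.232; smaller M is more luminous → Star P.
L ratio = 10^(0.4 |ΔM|) = 10^2.493 = 311.1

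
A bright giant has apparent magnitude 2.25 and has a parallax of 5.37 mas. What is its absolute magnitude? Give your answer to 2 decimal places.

M ≈ -4.10

p = 5.37 mas = 5.37×10^-3″ → d = 1/p = 186.2 pc
5 log₁₀(d/10 pc) = 5 log₁₀(186.2) − 5 = 6.350
M = m − 5 log₁₀(d/10) = 2.25 − 6.350 = -4.100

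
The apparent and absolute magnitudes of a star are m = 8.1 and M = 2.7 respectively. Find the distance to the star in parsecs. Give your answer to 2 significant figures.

d ≈ 120 pc

Distance modulus: m − M = 8.1 − (2.7) = 5.400
m − M = 5 log₁₀ d − 5
log₁₀ d = (m − M)/5 + 1 = 2.0800
d = 10^2.0800 = 120.2 pc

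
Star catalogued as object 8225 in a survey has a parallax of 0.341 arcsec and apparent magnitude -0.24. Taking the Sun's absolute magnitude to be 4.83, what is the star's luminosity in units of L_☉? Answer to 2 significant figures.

L/L_☉ ≈ 9.2

d = 1/p = 1/0.341″ = 2.933 pc
M = m − 5 log₁₀ d + 5 = -0.24 − 5·0.4672 + 5 = 2.424
M − M_☉ = 2.424 − 4.83 = -2.406
L/L_☉ = 10^(−0.4 × -2.406) = 9.173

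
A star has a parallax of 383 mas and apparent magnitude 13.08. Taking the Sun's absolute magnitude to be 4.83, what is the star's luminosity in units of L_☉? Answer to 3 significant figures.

L/L_☉ ≈ 3.42×10^-5

d = 1/p = 1000/383 mas = 2.611 pc
M = m − 5 log₁₀ d + 5 = 13.08 − 5·0.4168 + 5 = 15.996
M − M_☉ = 15.996 − 4.83 = 11.166
L/L_☉ = 10^(−0.4 × 11.166) = 3.417×10^-5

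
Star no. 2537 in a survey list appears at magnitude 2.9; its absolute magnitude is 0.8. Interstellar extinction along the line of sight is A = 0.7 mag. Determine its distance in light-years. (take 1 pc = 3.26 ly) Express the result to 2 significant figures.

d ≈ 62 ly

m − M = 5 log₁₀(d/10 pc) + A  ⇒  2.9 − (0.8) − 0.7 = 5 log₁₀(d/10)
1.400 = 5 log₁₀(d/10)
log₁₀ d = (m − M − A)/5 + 1 = 1.2800
d = 10^1.2800 = 19.05 pc
= 62.12 ly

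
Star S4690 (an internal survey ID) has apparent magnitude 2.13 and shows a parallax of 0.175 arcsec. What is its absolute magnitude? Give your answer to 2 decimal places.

M ≈ 3.35

d = 1/p = 1/0.175″ = 5.714 pc
5 log₁₀(d/10 pc) = 5 log₁₀(5.714) − 5 = -1.215
M = m − 5 log₁₀(d/10) = 2.13 + 1.215 = 3.345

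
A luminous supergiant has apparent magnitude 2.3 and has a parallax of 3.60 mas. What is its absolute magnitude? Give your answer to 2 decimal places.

M ≈ -4.92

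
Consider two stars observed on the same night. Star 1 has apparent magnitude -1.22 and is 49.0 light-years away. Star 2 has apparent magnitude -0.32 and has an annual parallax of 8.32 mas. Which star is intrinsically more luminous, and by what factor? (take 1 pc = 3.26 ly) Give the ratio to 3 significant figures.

Star 1: d = 49.0 ly / 3.26 = 15.03 pc
Star 1: M = m − 5 log₁₀ d + 5 = -1.22 − 5·1.1770 + 5 = -2.105
Star 2: p = 8.32 mas = 8.32×10^-3″ → d = 1/p = 120.2 pc
Star 2: M = m − 5 log₁₀ d + 5 = -0.32 − 5·2.0799 + 5 = -5.719
ΔM = M_1 − M_2 = -2.105 − (-5.719) = 3.614; smaller M is more luminous → Star 2.
L ratio = 10^(0.4 |ΔM|) = 10^1.446 = 27.91

Star 2 is more luminous, by a factor of 27.9.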